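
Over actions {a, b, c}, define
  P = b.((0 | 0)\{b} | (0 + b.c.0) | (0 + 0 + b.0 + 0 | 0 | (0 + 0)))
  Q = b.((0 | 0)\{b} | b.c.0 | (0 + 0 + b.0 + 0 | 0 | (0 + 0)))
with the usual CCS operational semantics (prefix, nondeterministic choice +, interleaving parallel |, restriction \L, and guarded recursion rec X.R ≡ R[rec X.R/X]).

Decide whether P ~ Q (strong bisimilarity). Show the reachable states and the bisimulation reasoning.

LTS(P): 7 reachable states
  u0 = b.((0 | 0)\{b} | (0 + b.c.0) | (0 + 0 + b.0 + 0 | 0 | (0 + 0))) | —b→ u1
  u1 = (0 | 0)\{b} | (0 + b.c.0) | (0 + 0 + b.0 + 0 | 0 | (0 + 0)) | —b→ u2, —b→ u3
  u2 = (0 | 0)\{b} | (0 + b.c.0) | 0 | —b→ u4
  u3 = (0 | 0)\{b} | c.0 | (0 + 0 + b.0 + 0 | 0 | (0 + 0)) | —b→ u4, —c→ u5
  u4 = (0 | 0)\{b} | c.0 | 0 | —c→ u6
  u5 = (0 | 0)\{b} | 0 | (0 + 0 + b.0 + 0 | 0 | (0 + 0)) | —b→ u6
  u6 = (0 | 0)\{b} | 0 | 0 | ∅
LTS(Q): 7 reachable states
  v0 = b.((0 | 0)\{b} | b.c.0 | (0 + 0 + b.0 + 0 | 0 | (0 + 0))) | —b→ v1
  v1 = (0 | 0)\{b} | b.c.0 | (0 + 0 + b.0 + 0 | 0 | (0 + 0)) | —b→ v2, —b→ v3
  v2 = (0 | 0)\{b} | b.c.0 | 0 | —b→ v4
  v3 = (0 | 0)\{b} | c.0 | (0 + 0 + b.0 + 0 | 0 | (0 + 0)) | —b→ v4, —c→ v5
  v4 = (0 | 0)\{b} | c.0 | 0 | —c→ v6
  v5 = (0 | 0)\{b} | 0 | (0 + 0 + b.0 + 0 | 0 | (0 + 0)) | —b→ v6
  v6 = (0 | 0)\{b} | 0 | 0 | ∅
Coarsest stable partition (strong bisimilarity classes):
  B0 = {u0, v0}
  B1 = {u1, v1}
  B2 = {u2, v2}
  B3 = {u4, v4}
  B4 = {u6, v6}
  B5 = {u3, v3}
  B6 = {u5, v5}
u0 ∈ B0, v0 ∈ B0 → same block

bisimilar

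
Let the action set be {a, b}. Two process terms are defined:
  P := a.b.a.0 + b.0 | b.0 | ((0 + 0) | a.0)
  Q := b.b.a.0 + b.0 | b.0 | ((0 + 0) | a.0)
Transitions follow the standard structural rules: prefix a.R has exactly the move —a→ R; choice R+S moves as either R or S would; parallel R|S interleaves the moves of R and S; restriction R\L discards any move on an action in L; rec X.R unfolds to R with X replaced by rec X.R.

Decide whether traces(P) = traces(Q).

NO — witness ⟨aba⟩

Reachable graph of P (11 states):
  m0 = a.b.a.0 + b.0 | b.0 | ((0 + 0) | a.0) | =a=> m1, =a=> m2, =b=> m3, =b=> m4
  m1 = b.0 | b.0 | ((0 + 0) | 0) | =b=> m5, =b=> m6
  m2 = b.a.0 | =b=> m7
  m3 = 0 | b.0 | ((0 + 0) | a.0) | =a=> m5, =b=> m8
  m4 = b.0 | 0 | ((0 + 0) | a.0) | =a=> m6, =b=> m8
  m5 = 0 | b.0 | ((0 + 0) | 0) | =b=> m9
  m6 = b.0 | 0 | ((0 + 0) | 0) | =b=> m9
  m7 = a.0 | =a=> m10
  m8 = 0 | 0 | ((0 + 0) | a.0) | =a=> m9
  m9 = 0 | 0 | ((0 + 0) | 0) | ·
  m10 = 0 | ·
Reachable graph of Q (11 states):
  n0 = b.b.a.0 + b.0 | b.0 | ((0 + 0) | a.0) | =a=> n1, =b=> n2, =b=> n3, =b=> n4
  n1 = b.0 | b.0 | ((0 + 0) | 0) | =b=> n5, =b=> n6
  n2 = 0 | b.0 | ((0 + 0) | a.0) | =a=> n5, =b=> n7
  n3 = b.0 | 0 | ((0 + 0) | a.0) | =a=> n6, =b=> n7
  n4 = b.a.0 | =b=> n8
  n5 = 0 | b.0 | ((0 + 0) | 0) | =b=> n9
  n6 = b.0 | 0 | ((0 + 0) | 0) | =b=> n9
  n7 = 0 | 0 | ((0 + 0) | a.0) | =a=> n9
  n8 = a.0 | =a=> n10
  n9 = 0 | 0 | ((0 + 0) | 0) | ·
  n10 = 0 | ·
Executing aba from P (initial set {m0}):
  step 1 (a): {m1, m2}
  step 2 (b): {m5, m6, m7}
  step 3 (a): {m10}
  ✓ P
Executing aba from Q (initial set {n0}):
  step 1 (a): {n1}
  step 2 (b): {n5, n6}
  step 3 (a): ∅ (Q stuck)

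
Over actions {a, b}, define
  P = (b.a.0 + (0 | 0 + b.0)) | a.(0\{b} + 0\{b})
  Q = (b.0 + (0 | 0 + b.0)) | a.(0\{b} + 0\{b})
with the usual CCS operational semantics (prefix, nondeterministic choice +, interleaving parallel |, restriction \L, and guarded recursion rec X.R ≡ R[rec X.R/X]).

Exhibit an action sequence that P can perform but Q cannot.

aba

P's transition system — 6 states:
  m0 = (b.a.0 + (0 | 0 + b.0)) | a.(0\{b} + 0\{b}) :: —a→ m1, —b→ m2, —b→ m3
  m1 = (b.a.0 + (0 | 0 + b.0)) | (0\{b} + 0\{b}) :: —b→ m4, —b→ m5
  m2 = 0 | a.(0\{b} + 0\{b}) :: —a→ m4
  m3 = a.0 | a.(0\{b} + 0\{b}) :: —a→ m2, —a→ m5
  m4 = 0 | (0\{b} + 0\{b}) :: (no moves)
  m5 = a.0 | (0\{b} + 0\{b}) :: —a→ m4
Q's transition system — 4 states:
  n0 = (b.0 + (0 | 0 + b.0)) | a.(0\{b} + 0\{b}) :: —a→ n1, —b→ n2
  n1 = (b.0 + (0 | 0 + b.0)) | (0\{b} + 0\{b}) :: —b→ n3
  n2 = 0 | a.(0\{b} + 0\{b}) :: —a→ n3
  n3 = 0 | (0\{b} + 0\{b}) :: (no moves)
Trace ⟨aba⟩ through P, begin at {m0}:
  step 1 (a): {m1}
  step 2 (b): {m4, m5}
  step 3 (a): {m4}
  — P admits the full trace.
Trace ⟨aba⟩ through Q, begin at {n0}:
  step 1 (a): {n1}
  step 2 (b): {n3}
  step 3 (a): no successor for Q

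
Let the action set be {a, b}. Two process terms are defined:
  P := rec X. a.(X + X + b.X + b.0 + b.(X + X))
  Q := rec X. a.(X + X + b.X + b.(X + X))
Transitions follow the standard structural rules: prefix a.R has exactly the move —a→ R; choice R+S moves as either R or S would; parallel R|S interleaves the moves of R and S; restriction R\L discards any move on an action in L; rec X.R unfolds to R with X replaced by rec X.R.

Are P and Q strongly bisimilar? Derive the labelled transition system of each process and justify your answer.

P's transition system — 4 states:
  u0 = rec X. a.(X + X + b.X + b.0 + b.(X + X)) has moves -a-> u1
  u1 = (rec X. a.(X + X + b.X + b.0 + b.(X + X))) + (rec X. a.(X + X + b.X + b.0 + b.(X + X))) + b.(rec X. a.(X + X + b.X + b.0 + b.(X + X))) + b.0 + b.((rec X. a.(X + X + b.X + b.0 + b.(X + X))) + (rec X. a.(X + X + b.X + b.0 + b.(X + X)))) has moves -a-> u1, -b-> u0, -b-> u2, -b-> u3
  u2 = (rec X. a.(X + X + b.X + b.0 + b.(X + X))) + (rec X. a.(X + X + b.X + b.0 + b.(X + X))) has moves -a-> u1
  u3 = 0 has moves stopped
Q's transition system — 3 states:
  v0 = rec X. a.(X + X + b.X + b.(X + X)) has moves -a-> v1
  v1 = (rec X. a.(X + X + b.X + b.(X + X))) + (rec X. a.(X + X + b.X + b.(X + X))) + b.(rec X. a.(X + X + b.X + b.(X + X))) + b.((rec X. a.(X + X + b.X + b.(X + X))) + (rec X. a.(X + X + b.X + b.(X + X)))) has moves -a-> v1, -b-> v0, -b-> v2
  v2 = (rec X. a.(X + X + b.X + b.(X + X))) + (rec X. a.(X + X + b.X + b.(X + X))) has moves -a-> v1
Partition-refinement fixed point:
  B0 = {u0, u2}
  B1 = {u1}
  B2 = {u3}
  B3 = {v0, v2}
  B4 = {v1}
u0 ∈ B0, v0 ∈ B3 → different blocks

not bisimilar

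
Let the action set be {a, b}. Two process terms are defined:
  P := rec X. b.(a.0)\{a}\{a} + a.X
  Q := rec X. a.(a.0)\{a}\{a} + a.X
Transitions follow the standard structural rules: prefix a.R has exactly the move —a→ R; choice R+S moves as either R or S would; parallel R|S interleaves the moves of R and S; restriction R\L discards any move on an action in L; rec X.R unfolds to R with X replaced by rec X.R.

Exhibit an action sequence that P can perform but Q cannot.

b

P's transition system — 2 states:
  m0 = rec X. b.(a.0)\{a}\{a} + a.X | -a-> m0, -b-> m1
  m1 = (a.0)\{a}\{a} | deadlocked
Q's transition system — 2 states:
  n0 = rec X. a.(a.0)\{a}\{a} + a.X | -a-> n0, -a-> n1
  n1 = (a.0)\{a}\{a} | deadlocked
Executing b from P (initial set {m0}):
  [1] b ⇒ {m1}
  ✓ P
Executing b from Q (initial set {n0}):
  [1] b ⇒ ∅ (Q stuck)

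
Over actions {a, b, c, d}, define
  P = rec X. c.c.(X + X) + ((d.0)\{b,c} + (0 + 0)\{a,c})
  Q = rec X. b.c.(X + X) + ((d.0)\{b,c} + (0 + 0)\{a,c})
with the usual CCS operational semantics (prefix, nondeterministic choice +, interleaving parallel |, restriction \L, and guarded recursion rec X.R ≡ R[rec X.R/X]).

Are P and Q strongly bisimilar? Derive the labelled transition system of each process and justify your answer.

NO

LTS(P): 4 reachable states
  m0 = rec X. c.c.(X + X) + ((d.0)\{b,c} + (0 + 0)\{a,c}) :: =c=> m1, =d=> m2
  m1 = c.((rec X. c.c.(X + X) + ((d.0)\{b,c} + (0 + 0)\{a,c})) + (rec X. c.c.(X + X) + ((d.0)\{b,c} + (0 + 0)\{a,c}))) :: =c=> m3
  m2 = 0\{b,c} :: stopped
  m3 = (rec X. c.c.(X + X) + ((d.0)\{b,c} + (0 + 0)\{a,c})) + (rec X. c.c.(X + X) + ((d.0)\{b,c} + (0 + 0)\{a,c})) :: =c=> m1, =d=> m2
LTS(Q): 4 reachable states
  n0 = rec X. b.c.(X + X) + ((d.0)\{b,c} + (0 + 0)\{a,c}) :: =b=> n1, =d=> n2
  n1 = c.((rec X. b.c.(X + X) + ((d.0)\{b,c} + (0 + 0)\{a,c})) + (rec X. b.c.(X + X) + ((d.0)\{b,c} + (0 + 0)\{a,c}))) :: =c=> n3
  n2 = 0\{b,c} :: stopped
  n3 = (rec X. b.c.(X + X) + ((d.0)\{b,c} + (0 + 0)\{a,c})) + (rec X. b.c.(X + X) + ((d.0)\{b,c} + (0 + 0)\{a,c})) :: =b=> n1, =d=> n2
Partition-refinement fixed point:
  B0 = {m0, m3}
  B1 = {m2, n2}
  B2 = {m1}
  B3 = {n0, n3}
  B4 = {n1}
m0 ∈ B0, n0 ∈ B3 → different blocks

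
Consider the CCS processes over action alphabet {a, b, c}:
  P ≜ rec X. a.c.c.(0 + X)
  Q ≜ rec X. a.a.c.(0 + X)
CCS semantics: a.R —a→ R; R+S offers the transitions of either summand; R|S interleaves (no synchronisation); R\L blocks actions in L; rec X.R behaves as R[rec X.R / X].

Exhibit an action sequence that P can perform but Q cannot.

LTS(P): 4 reachable states
  u0 = rec X. a.c.c.(0 + X) ⊢ =a=> u1
  u1 = c.c.(0 + (rec X. a.c.c.(0 + X))) ⊢ =c=> u2
  u2 = c.(0 + (rec X. a.c.c.(0 + X))) ⊢ =c=> u3
  u3 = 0 + (rec X. a.c.c.(0 + X)) ⊢ =a=> u1
LTS(Q): 4 reachable states
  v0 = rec X. a.a.c.(0 + X) ⊢ =a=> v1
  v1 = a.c.(0 + (rec X. a.a.c.(0 + X))) ⊢ =a=> v2
  v2 = c.(0 + (rec X. a.a.c.(0 + X))) ⊢ =c=> v3
  v3 = 0 + (rec X. a.a.c.(0 + X)) ⊢ =a=> v1
Executing ac from P (initial set {u0}):
  after a @ step 1: {u1}
  after c @ step 2: {u2}
  — P admits the full trace.
Executing ac from Q (initial set {v0}):
  after a @ step 1: {v1}
  after c @ step 2: ∅ (Q stuck)

ac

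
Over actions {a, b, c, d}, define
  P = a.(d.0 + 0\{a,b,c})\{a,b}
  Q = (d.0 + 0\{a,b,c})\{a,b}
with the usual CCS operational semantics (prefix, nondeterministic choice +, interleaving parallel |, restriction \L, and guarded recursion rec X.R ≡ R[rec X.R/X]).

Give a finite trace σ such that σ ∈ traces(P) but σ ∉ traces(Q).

P's transition system — 3 states:
  u0 = a.(d.0 + 0\{a,b,c})\{a,b} → -a-> u1
  u1 = (d.0 + 0\{a,b,c})\{a,b} → -d-> u2
  u2 = 0\{a,b} → ·
Q's transition system — 2 states:
  v0 = (d.0 + 0\{a,b,c})\{a,b} → -d-> v1
  v1 = 0\{a,b} → ·
Run σ = ⟨a⟩ on P: start {u0}
  step 1 (a): {u1}
  ✓ P
Run σ = ⟨a⟩ on Q: start {v0}
  step 1 (a): ∅  — Q cannot continue

a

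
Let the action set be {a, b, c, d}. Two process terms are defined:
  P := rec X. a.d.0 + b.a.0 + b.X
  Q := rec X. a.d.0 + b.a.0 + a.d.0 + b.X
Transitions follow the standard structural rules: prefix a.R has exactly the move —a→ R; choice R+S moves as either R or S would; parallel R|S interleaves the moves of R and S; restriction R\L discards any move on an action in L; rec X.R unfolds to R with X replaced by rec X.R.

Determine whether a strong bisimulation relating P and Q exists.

P's transition system — 4 states:
  u0 = rec X. a.d.0 + b.a.0 + b.X :: --a--▸ u1, --b--▸ u0, --b--▸ u2
  u1 = d.0 :: --d--▸ u3
  u2 = a.0 :: --a--▸ u3
  u3 = 0 :: ∅
Q's transition system — 4 states:
  v0 = rec X. a.d.0 + b.a.0 + a.d.0 + b.X :: --a--▸ v1, --b--▸ v0, --b--▸ v2
  v1 = d.0 :: --d--▸ v3
  v2 = a.0 :: --a--▸ v3
  v3 = 0 :: ∅
Bisimilarity quotient blocks:
  B0 = {u0, v0}
  B1 = {u2, v2}
  B2 = {u3, v3}
  B3 = {u1, v1}
u0 ∈ B0, v0 ∈ B0 → same block

bisimilar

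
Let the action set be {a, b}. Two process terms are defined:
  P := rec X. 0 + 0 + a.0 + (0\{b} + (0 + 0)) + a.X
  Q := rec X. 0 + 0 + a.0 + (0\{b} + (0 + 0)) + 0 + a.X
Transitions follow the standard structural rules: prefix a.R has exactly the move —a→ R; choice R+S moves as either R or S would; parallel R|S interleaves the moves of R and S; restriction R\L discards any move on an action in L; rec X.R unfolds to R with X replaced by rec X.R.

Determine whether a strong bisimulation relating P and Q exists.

YES

Reachable graph of P (2 states):
  s0 = rec X. 0 + 0 + a.0 + (0\{b} + (0 + 0)) + a.X | —a→ s0, —a→ s1
  s1 = 0 | deadlocked
Reachable graph of Q (2 states):
  t0 = rec X. 0 + 0 + a.0 + (0\{b} + (0 + 0)) + 0 + a.X | —a→ t0, —a→ t1
  t1 = 0 | deadlocked
Coarsest stable partition (strong bisimilarity classes):
  B0 = {s0, t0}
  B1 = {s1, t1}
s0 ∈ B0, t0 ∈ B0 → same block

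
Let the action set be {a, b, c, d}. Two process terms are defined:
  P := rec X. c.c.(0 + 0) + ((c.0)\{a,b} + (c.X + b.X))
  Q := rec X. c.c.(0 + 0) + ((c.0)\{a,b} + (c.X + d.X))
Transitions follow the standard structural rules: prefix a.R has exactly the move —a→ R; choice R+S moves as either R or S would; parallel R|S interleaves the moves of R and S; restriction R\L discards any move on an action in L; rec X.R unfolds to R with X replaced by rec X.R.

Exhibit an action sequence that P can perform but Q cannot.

b

P's transition system — 4 states:
  m0 = rec X. c.c.(0 + 0) + ((c.0)\{a,b} + (c.X + b.X)) ⊢ --b--▸ m0, --c--▸ m0, --c--▸ m1, --c--▸ m2
  m1 = 0\{a,b} ⊢ (no moves)
  m2 = c.(0 + 0) ⊢ --c--▸ m3
  m3 = 0 + 0 ⊢ (no moves)
Q's transition system — 4 states:
  n0 = rec X. c.c.(0 + 0) + ((c.0)\{a,b} + (c.X + d.X)) ⊢ --c--▸ n0, --c--▸ n1, --c--▸ n2, --d--▸ n0
  n1 = 0\{a,b} ⊢ (no moves)
  n2 = c.(0 + 0) ⊢ --c--▸ n3
  n3 = 0 + 0 ⊢ (no moves)
Executing b from P (initial set {m0}):
  after b @ step 1: {m0}
  — P admits the full trace.
Executing b from Q (initial set {n0}):
  after b @ step 1: ∅  — Q cannot continue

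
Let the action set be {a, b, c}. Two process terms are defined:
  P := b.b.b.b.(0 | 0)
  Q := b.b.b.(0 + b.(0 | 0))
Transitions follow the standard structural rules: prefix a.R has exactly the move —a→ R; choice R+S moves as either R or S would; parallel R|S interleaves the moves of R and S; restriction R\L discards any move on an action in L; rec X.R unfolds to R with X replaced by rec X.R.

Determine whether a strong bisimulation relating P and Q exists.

YES

LTS(P): 5 reachable states
  p0 = b.b.b.b.(0 | 0) :: =b=> p1
  p1 = b.b.b.(0 | 0) :: =b=> p2
  p2 = b.b.(0 | 0) :: =b=> p3
  p3 = b.(0 | 0) :: =b=> p4
  p4 = 0 | 0 :: deadlocked
LTS(Q): 5 reachable states
  q0 = b.b.b.(0 + b.(0 | 0)) :: =b=> q1
  q1 = b.b.(0 + b.(0 | 0)) :: =b=> q2
  q2 = b.(0 + b.(0 | 0)) :: =b=> q3
  q3 = 0 + b.(0 | 0) :: =b=> q4
  q4 = 0 | 0 :: deadlocked
Coarsest stable partition (strong bisimilarity classes):
  B0 = {p0, q0}
  B1 = {p1, q1}
  B2 = {p2, q2}
  B3 = {p3, q3}
  B4 = {p4, q4}
p0 ∈ B0, q0 ∈ B0 → same block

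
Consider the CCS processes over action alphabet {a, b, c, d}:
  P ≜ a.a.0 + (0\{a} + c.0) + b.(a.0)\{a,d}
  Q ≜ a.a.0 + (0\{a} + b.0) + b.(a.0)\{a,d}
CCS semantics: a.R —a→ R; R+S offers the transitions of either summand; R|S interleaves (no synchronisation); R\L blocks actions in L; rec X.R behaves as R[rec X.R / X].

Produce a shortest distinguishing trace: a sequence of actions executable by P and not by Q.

c

P's transition system — 4 states:
  p0 = a.a.0 + (0\{a} + c.0) + b.(a.0)\{a,d} has moves ··a··> p1, ··b··> p2, ··c··> p3
  p1 = a.0 has moves ··a··> p3
  p2 = (a.0)\{a,d} has moves stopped
  p3 = 0 has moves stopped
Q's transition system — 4 states:
  q0 = a.a.0 + (0\{a} + b.0) + b.(a.0)\{a,d} has moves ··a··> q1, ··b··> q2, ··b··> q3
  q1 = a.0 has moves ··a··> q3
  q2 = (a.0)\{a,d} has moves stopped
  q3 = 0 has moves stopped
Executing c from P (initial set {p0}):
  [1] c ⇒ {p3}
  — P admits the full trace.
Executing c from Q (initial set {q0}):
  [1] c ⇒ ∅  — Q cannot continue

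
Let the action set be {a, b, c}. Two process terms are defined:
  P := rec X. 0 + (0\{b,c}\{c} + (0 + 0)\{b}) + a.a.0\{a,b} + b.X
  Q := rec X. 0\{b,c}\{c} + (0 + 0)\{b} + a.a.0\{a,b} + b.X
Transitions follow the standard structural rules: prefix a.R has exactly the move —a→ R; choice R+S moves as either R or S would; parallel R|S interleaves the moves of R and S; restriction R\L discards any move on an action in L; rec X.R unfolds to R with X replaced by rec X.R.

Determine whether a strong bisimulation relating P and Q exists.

P ~ Q

P's transition system — 3 states:
  m0 = rec X. 0 + (0\{b,c}\{c} + (0 + 0)\{b}) + a.a.0\{a,b} + b.X has moves -a-> m1, -b-> m0
  m1 = a.0\{a,b} has moves -a-> m2
  m2 = 0\{a,b} has moves (no moves)
Q's transition system — 3 states:
  n0 = rec X. 0\{b,c}\{c} + (0 + 0)\{b} + a.a.0\{a,b} + b.X has moves -a-> n1, -b-> n0
  n1 = a.0\{a,b} has moves -a-> n2
  n2 = 0\{a,b} has moves (no moves)
Coarsest stable partition (strong bisimilarity classes):
  B0 = {m0, n0}
  B1 = {m1, n1}
  B2 = {m2, n2}
m0 ∈ B0, n0 ∈ B0 → same block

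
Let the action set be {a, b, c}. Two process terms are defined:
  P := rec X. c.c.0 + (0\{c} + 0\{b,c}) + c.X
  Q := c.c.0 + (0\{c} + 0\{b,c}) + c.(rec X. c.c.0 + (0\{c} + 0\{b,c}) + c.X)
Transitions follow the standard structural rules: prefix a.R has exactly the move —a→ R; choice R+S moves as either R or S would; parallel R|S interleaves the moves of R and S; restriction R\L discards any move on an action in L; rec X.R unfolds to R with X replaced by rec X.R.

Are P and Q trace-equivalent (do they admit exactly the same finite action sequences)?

trace-equivalent

Reachable graph of P (3 states):
  m0 = rec X. c.c.0 + (0\{c} + 0\{b,c}) + c.X → ··c··> m0, ··c··> m1
  m1 = c.0 → ··c··> m2
  m2 = 0 → deadlocked
Reachable graph of Q (4 states):
  n0 = c.c.0 + (0\{c} + 0\{b,c}) + c.(rec X. c.c.0 + (0\{c} + 0\{b,c}) + c.X) → ··c··> n1, ··c··> n2
  n1 = c.0 → ··c··> n3
  n2 = rec X. c.c.0 + (0\{c} + 0\{b,c}) + c.X → ··c··> n1, ··c··> n2
  n3 = 0 → deadlocked
Partition-refinement fixed point:
  B0 = {m0, n0, n2}
  B1 = {m1, n1}
  B2 = {m2, n3}
m0 ∈ B0, n0 ∈ B0 → same block
Bisimilar ⇒ trace-equivalent.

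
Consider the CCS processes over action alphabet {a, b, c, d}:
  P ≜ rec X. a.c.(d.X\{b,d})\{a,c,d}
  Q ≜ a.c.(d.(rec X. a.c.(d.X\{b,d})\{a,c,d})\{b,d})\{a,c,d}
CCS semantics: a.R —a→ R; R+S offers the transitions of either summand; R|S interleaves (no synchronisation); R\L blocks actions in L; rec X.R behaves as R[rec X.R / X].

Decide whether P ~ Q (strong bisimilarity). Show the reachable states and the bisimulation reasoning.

P ~ Q

Reachable graph of P (3 states):
  m0 = rec X. a.c.(d.X\{b,d})\{a,c,d} | =a=> m1
  m1 = c.(d.(rec X. a.c.(d.X\{b,d})\{a,c,d})\{b,d})\{a,c,d} | =c=> m2
  m2 = (d.(rec X. a.c.(d.X\{b,d})\{a,c,d})\{b,d})\{a,c,d} | stopped
Reachable graph of Q (3 states):
  n0 = a.c.(d.(rec X. a.c.(d.X\{b,d})\{a,c,d})\{b,d})\{a,c,d} | =a=> n1
  n1 = c.(d.(rec X. a.c.(d.X\{b,d})\{a,c,d})\{b,d})\{a,c,d} | =c=> n2
  n2 = (d.(rec X. a.c.(d.X\{b,d})\{a,c,d})\{b,d})\{a,c,d} | stopped
Partition-refinement fixed point:
  B0 = {m0, n0}
  B1 = {m1, n1}
  B2 = {m2, n2}
m0 ∈ B0, n0 ∈ B0 → same block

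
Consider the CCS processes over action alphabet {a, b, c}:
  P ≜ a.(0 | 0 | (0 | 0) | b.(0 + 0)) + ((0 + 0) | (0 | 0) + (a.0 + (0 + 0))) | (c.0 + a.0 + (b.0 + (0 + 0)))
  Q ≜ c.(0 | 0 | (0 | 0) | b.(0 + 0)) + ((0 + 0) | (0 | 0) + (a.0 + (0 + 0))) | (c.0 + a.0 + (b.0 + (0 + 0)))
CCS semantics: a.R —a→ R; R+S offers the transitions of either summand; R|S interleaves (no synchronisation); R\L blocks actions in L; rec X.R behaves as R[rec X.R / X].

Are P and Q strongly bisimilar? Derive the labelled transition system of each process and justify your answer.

Reachable graph of P (6 states):
  m0 = a.(0 | 0 | (0 | 0) | b.(0 + 0)) + ((0 + 0) | (0 | 0) + (a.0 + (0 + 0))) | (c.0 + a.0 + (b.0 + (0 + 0))) | ··a··> m1, ··a··> m2, ··a··> m3, ··b··> m1, ··c··> m1
  m1 = ((0 + 0) | (0 | 0) + (a.0 + (0 + 0))) | 0 | ··a··> m4
  m2 = 0 | (c.0 + a.0 + (b.0 + (0 + 0))) | ··a··> m4, ··b··> m4, ··c··> m4
  m3 = 0 | 0 | (0 | 0) | b.(0 + 0) | ··b··> m5
  m4 = 0 | 0 | ·
  m5 = 0 | 0 | (0 | 0) | (0 + 0) | ·
Reachable graph of Q (6 states):
  n0 = c.(0 | 0 | (0 | 0) | b.(0 + 0)) + ((0 + 0) | (0 | 0) + (a.0 + (0 + 0))) | (c.0 + a.0 + (b.0 + (0 + 0))) | ··a··> n1, ··a··> n2, ··b··> n1, ··c··> n1, ··c··> n3
  n1 = ((0 + 0) | (0 | 0) + (a.0 + (0 + 0))) | 0 | ··a··> n4
  n2 = 0 | (c.0 + a.0 + (b.0 + (0 + 0))) | ··a··> n4, ··b··> n4, ··c··> n4
  n3 = 0 | 0 | (0 | 0) | b.(0 + 0) | ··b··> n5
  n4 = 0 | 0 | ·
  n5 = 0 | 0 | (0 | 0) | (0 + 0) | ·
Bisimilarity quotient blocks:
  B0 = {m0}
  B1 = {m3, n3}
  B2 = {m4, m5, n4, n5}
  B3 = {m1, n1}
  B4 = {m2, n2}
  B5 = {n0}
m0 ∈ B0, n0 ∈ B5 → different blocks

not bisimilar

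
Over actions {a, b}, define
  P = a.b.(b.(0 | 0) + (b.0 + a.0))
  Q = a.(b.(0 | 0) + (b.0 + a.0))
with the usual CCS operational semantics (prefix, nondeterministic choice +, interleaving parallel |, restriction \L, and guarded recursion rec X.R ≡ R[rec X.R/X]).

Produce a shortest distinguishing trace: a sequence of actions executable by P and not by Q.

aba

P's transition system — 5 states:
  p0 = a.b.(b.(0 | 0) + (b.0 + a.0)) ⊢ -a-> p1
  p1 = b.(b.(0 | 0) + (b.0 + a.0)) ⊢ -b-> p2
  p2 = b.(0 | 0) + (b.0 + a.0) ⊢ -a-> p3, -b-> p3, -b-> p4
  p3 = 0 ⊢ stopped
  p4 = 0 | 0 ⊢ stopped
Q's transition system — 4 states:
  q0 = a.(b.(0 | 0) + (b.0 + a.0)) ⊢ -a-> q1
  q1 = b.(0 | 0) + (b.0 + a.0) ⊢ -a-> q2, -b-> q2, -b-> q3
  q2 = 0 ⊢ stopped
  q3 = 0 | 0 ⊢ stopped
Executing aba from P (initial set {p0}):
  [1] a ⇒ {p1}
  [2] b ⇒ {p2}
  [3] a ⇒ {p3}
  ✓ P
Executing aba from Q (initial set {q0}):
  [1] a ⇒ {q1}
  [2] b ⇒ {q2, q3}
  [3] a ⇒ ∅ (Q stuck)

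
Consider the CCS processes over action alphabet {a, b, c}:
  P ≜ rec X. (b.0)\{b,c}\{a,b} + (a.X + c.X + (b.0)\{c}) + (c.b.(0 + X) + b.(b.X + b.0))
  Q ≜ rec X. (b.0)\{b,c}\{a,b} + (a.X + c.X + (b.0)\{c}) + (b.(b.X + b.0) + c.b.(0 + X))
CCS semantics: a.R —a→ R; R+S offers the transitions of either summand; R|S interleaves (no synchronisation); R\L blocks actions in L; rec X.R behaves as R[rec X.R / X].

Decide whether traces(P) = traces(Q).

traces(P) = traces(Q)

Reachable graph of P (6 states):
  u0 = rec X. (b.0)\{b,c}\{a,b} + (a.X + c.X + (b.0)\{c}) + (c.b.(0 + X) + b.(b.X + b.0)) :: ··a··> u0, ··b··> u1, ··b··> u2, ··c··> u0, ··c··> u3
  u1 = 0\{c} :: (no moves)
  u2 = b.(rec X. (b.0)\{b,c}\{a,b} + (a.X + c.X + (b.0)\{c}) + (c.b.(0 + X) + b.(b.X + b.0))) + b.0 :: ··b··> u0, ··b··> u4
  u3 = b.(0 + (rec X. (b.0)\{b,c}\{a,b} + (a.X + c.X + (b.0)\{c}) + (c.b.(0 + X) + b.(b.X + b.0)))) :: ··b··> u5
  u4 = 0 :: (no moves)
  u5 = 0 + (rec X. (b.0)\{b,c}\{a,b} + (a.X + c.X + (b.0)\{c}) + (c.b.(0 + X) + b.(b.X + b.0))) :: ··a··> u0, ··b··> u1, ··b··> u2, ··c··> u0, ··c··> u3
Reachable graph of Q (6 states):
  v0 = rec X. (b.0)\{b,c}\{a,b} + (a.X + c.X + (b.0)\{c}) + (b.(b.X + b.0) + c.b.(0 + X)) :: ··a··> v0, ··b··> v1, ··b··> v2, ··c··> v0, ··c··> v3
  v1 = 0\{c} :: (no moves)
  v2 = b.(rec X. (b.0)\{b,c}\{a,b} + (a.X + c.X + (b.0)\{c}) + (b.(b.X + b.0) + c.b.(0 + X))) + b.0 :: ··b··> v0, ··b··> v4
  v3 = b.(0 + (rec X. (b.0)\{b,c}\{a,b} + (a.X + c.X + (b.0)\{c}) + (b.(b.X + b.0) + c.b.(0 + X)))) :: ··b··> v5
  v4 = 0 :: (no moves)
  v5 = 0 + (rec X. (b.0)\{b,c}\{a,b} + (a.X + c.X + (b.0)\{c}) + (b.(b.X + b.0) + c.b.(0 + X))) :: ··a··> v0, ··b··> v1, ··b··> v2, ··c··> v0, ··c··> v3
Partition-refinement fixed point:
  B0 = {u0, u5, v0, v5}
  B1 = {u3, v3}
  B2 = {u1, u4, v1, v4}
  B3 = {u2, v2}
u0 ∈ B0, v0 ∈ B0 → same block
Bisimilar ⇒ trace-equivalent.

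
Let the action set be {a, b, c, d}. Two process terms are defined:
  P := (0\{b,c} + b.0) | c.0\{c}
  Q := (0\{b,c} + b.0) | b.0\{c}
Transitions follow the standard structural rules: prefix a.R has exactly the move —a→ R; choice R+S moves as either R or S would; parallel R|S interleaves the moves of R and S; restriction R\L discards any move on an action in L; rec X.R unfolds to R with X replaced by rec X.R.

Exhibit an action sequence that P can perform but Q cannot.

c

Reachable graph of P (4 states):
  u0 = (0\{b,c} + b.0) | c.0\{c} → —b→ u1, —c→ u2
  u1 = 0 | c.0\{c} → —c→ u3
  u2 = (0\{b,c} + b.0) | 0\{c} → —b→ u3
  u3 = 0 | 0\{c} → ∅
Reachable graph of Q (4 states):
  v0 = (0\{b,c} + b.0) | b.0\{c} → —b→ v1, —b→ v2
  v1 = (0\{b,c} + b.0) | 0\{c} → —b→ v3
  v2 = 0 | b.0\{c} → —b→ v3
  v3 = 0 | 0\{c} → ∅
Executing c from P (initial set {u0}):
  after c @ step 1: {u2}
  ✓ P
Executing c from Q (initial set {v0}):
  after c @ step 1: no successor for Q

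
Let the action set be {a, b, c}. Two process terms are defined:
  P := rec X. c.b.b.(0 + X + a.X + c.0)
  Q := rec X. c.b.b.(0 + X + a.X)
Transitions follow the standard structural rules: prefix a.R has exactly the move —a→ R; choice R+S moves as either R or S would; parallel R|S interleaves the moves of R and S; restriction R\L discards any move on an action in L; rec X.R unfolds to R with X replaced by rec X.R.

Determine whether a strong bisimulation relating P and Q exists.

LTS(P): 5 reachable states
  u0 = rec X. c.b.b.(0 + X + a.X + c.0) | =c=> u1
  u1 = b.b.(0 + (rec X. c.b.b.(0 + X + a.X + c.0)) + a.(rec X. c.b.b.(0 + X + a.X + c.0)) + c.0) | =b=> u2
  u2 = b.(0 + (rec X. c.b.b.(0 + X + a.X + c.0)) + a.(rec X. c.b.b.(0 + X + a.X + c.0)) + c.0) | =b=> u3
  u3 = 0 + (rec X. c.b.b.(0 + X + a.X + c.0)) + a.(rec X. c.b.b.(0 + X + a.X + c.0)) + c.0 | =a=> u0, =c=> u1, =c=> u4
  u4 = 0 | (no moves)
LTS(Q): 4 reachable states
  v0 = rec X. c.b.b.(0 + X + a.X) | =c=> v1
  v1 = b.b.(0 + (rec X. c.b.b.(0 + X + a.X)) + a.(rec X. c.b.b.(0 + X + a.X))) | =b=> v2
  v2 = b.(0 + (rec X. c.b.b.(0 + X + a.X)) + a.(rec X. c.b.b.(0 + X + a.X))) | =b=> v3
  v3 = 0 + (rec X. c.b.b.(0 + X + a.X)) + a.(rec X. c.b.b.(0 + X + a.X)) | =a=> v0, =c=> v1
Bisimilarity quotient blocks:
  B0 = {u0}
  B1 = {u1}
  B2 = {u2}
  B3 = {u3}
  B4 = {u4}
  B5 = {v0}
  B6 = {v1}
  B7 = {v2}
  B8 = {v3}
u0 ∈ B0, v0 ∈ B5 → different blocks

P ≁ Q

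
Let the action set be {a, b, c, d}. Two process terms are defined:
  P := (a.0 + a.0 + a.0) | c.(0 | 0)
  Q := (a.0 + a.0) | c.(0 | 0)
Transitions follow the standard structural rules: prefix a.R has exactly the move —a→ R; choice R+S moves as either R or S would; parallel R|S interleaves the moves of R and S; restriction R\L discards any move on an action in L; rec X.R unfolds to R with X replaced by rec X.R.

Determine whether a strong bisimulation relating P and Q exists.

P ~ Q

Reachable graph of P (4 states):
  m0 = (a.0 + a.0 + a.0) | c.(0 | 0) ⊢ --a--▸ m1, --c--▸ m2
  m1 = 0 | c.(0 | 0) ⊢ --c--▸ m3
  m2 = (a.0 + a.0 + a.0) | (0 | 0) ⊢ --a--▸ m3
  m3 = 0 | (0 | 0) ⊢ ·
Reachable graph of Q (4 states):
  n0 = (a.0 + a.0) | c.(0 | 0) ⊢ --a--▸ n1, --c--▸ n2
  n1 = 0 | c.(0 | 0) ⊢ --c--▸ n3
  n2 = (a.0 + a.0) | (0 | 0) ⊢ --a--▸ n3
  n3 = 0 | (0 | 0) ⊢ ·
Partition-refinement fixed point:
  B0 = {m0, n0}
  B1 = {m2, n2}
  B2 = {m3, n3}
  B3 = {m1, n1}
m0 ∈ B0, n0 ∈ B0 → same block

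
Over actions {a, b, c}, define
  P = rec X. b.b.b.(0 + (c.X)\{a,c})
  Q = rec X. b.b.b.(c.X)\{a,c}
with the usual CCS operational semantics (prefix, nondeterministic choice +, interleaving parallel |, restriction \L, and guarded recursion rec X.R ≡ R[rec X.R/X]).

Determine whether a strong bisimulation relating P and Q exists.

bisimilar

LTS(P): 4 reachable states
  u0 = rec X. b.b.b.(0 + (c.X)\{a,c}) ⊢ —b→ u1
  u1 = b.b.(0 + (c.(rec X. b.b.b.(0 + (c.X)\{a,c})))\{a,c}) ⊢ —b→ u2
  u2 = b.(0 + (c.(rec X. b.b.b.(0 + (c.X)\{a,c})))\{a,c}) ⊢ —b→ u3
  u3 = 0 + (c.(rec X. b.b.b.(0 + (c.X)\{a,c})))\{a,c} ⊢ stopped
LTS(Q): 4 reachable states
  v0 = rec X. b.b.b.(c.X)\{a,c} ⊢ —b→ v1
  v1 = b.b.(c.(rec X. b.b.b.(c.X)\{a,c}))\{a,c} ⊢ —b→ v2
  v2 = b.(c.(rec X. b.b.b.(c.X)\{a,c}))\{a,c} ⊢ —b→ v3
  v3 = (c.(rec X. b.b.b.(c.X)\{a,c}))\{a,c} ⊢ stopped
Partition-refinement fixed point:
  B0 = {u0, v0}
  B1 = {u1, v1}
  B2 = {u2, v2}
  B3 = {u3, v3}
u0 ∈ B0, v0 ∈ B0 → same block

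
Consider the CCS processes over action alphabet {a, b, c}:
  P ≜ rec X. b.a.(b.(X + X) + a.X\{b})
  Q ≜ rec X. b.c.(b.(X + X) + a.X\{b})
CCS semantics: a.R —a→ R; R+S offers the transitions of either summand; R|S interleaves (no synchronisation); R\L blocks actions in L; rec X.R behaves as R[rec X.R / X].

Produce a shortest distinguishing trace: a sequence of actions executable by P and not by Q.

ba

LTS(P): 5 reachable states
  m0 = rec X. b.a.(b.(X + X) + a.X\{b}) has moves --b--▸ m1
  m1 = a.(b.((rec X. b.a.(b.(X + X) + a.X\{b})) + (rec X. b.a.(b.(X + X) + a.X\{b}))) + a.(rec X. b.a.(b.(X + X) + a.X\{b}))\{b}) has moves --a--▸ m2
  m2 = b.((rec X. b.a.(b.(X + X) + a.X\{b})) + (rec X. b.a.(b.(X + X) + a.X\{b}))) + a.(rec X. b.a.(b.(X + X) + a.X\{b}))\{b} has moves --a--▸ m3, --b--▸ m4
  m3 = (rec X. b.a.(b.(X + X) + a.X\{b}))\{b} has moves stopped
  m4 = (rec X. b.a.(b.(X + X) + a.X\{b})) + (rec X. b.a.(b.(X + X) + a.X\{b})) has moves --b--▸ m1
LTS(Q): 5 reachable states
  n0 = rec X. b.c.(b.(X + X) + a.X\{b}) has moves --b--▸ n1
  n1 = c.(b.((rec X. b.c.(b.(X + X) + a.X\{b})) + (rec X. b.c.(b.(X + X) + a.X\{b}))) + a.(rec X. b.c.(b.(X + X) + a.X\{b}))\{b}) has moves --c--▸ n2
  n2 = b.((rec X. b.c.(b.(X + X) + a.X\{b})) + (rec X. b.c.(b.(X + X) + a.X\{b}))) + a.(rec X. b.c.(b.(X + X) + a.X\{b}))\{b} has moves --a--▸ n3, --b--▸ n4
  n3 = (rec X. b.c.(b.(X + X) + a.X\{b}))\{b} has moves stopped
  n4 = (rec X. b.c.(b.(X + X) + a.X\{b})) + (rec X. b.c.(b.(X + X) + a.X\{b})) has moves --b--▸ n1
Run σ = ⟨ba⟩ on P: start {m0}
  step 1 (b): {m1}
  step 2 (a): {m2}
  P completes σ.
Run σ = ⟨ba⟩ on Q: start {n0}
  step 1 (b): {n1}
  step 2 (a): ∅  — Q cannot continue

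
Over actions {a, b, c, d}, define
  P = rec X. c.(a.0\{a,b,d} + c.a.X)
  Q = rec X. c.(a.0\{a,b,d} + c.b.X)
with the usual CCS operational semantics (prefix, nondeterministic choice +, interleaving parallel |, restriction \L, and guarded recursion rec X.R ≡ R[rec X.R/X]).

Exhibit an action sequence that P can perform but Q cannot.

cca

LTS(P): 4 reachable states
  s0 = rec X. c.(a.0\{a,b,d} + c.a.X) :: ··c··> s1
  s1 = a.0\{a,b,d} + c.a.(rec X. c.(a.0\{a,b,d} + c.a.X)) :: ··a··> s2, ··c··> s3
  s2 = 0\{a,b,d} :: ·
  s3 = a.(rec X. c.(a.0\{a,b,d} + c.a.X)) :: ··a··> s0
LTS(Q): 4 reachable states
  t0 = rec X. c.(a.0\{a,b,d} + c.b.X) :: ··c··> t1
  t1 = a.0\{a,b,d} + c.b.(rec X. c.(a.0\{a,b,d} + c.b.X)) :: ··a··> t2, ··c··> t3
  t2 = 0\{a,b,d} :: ·
  t3 = b.(rec X. c.(a.0\{a,b,d} + c.b.X)) :: ··b··> t0
Executing cca from P (initial set {s0}):
  [1] c ⇒ {s1}
  [2] c ⇒ {s3}
  [3] a ⇒ {s0}
  ✓ P
Executing cca from Q (initial set {t0}):
  [1] c ⇒ {t1}
  [2] c ⇒ {t3}
  [3] a ⇒ ∅  — Q cannot continue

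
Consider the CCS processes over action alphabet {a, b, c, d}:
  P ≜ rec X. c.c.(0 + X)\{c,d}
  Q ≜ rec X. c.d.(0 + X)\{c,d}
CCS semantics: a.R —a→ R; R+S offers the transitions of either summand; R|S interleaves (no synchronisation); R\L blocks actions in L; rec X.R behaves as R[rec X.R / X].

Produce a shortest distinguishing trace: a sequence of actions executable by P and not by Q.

cc

P's transition system — 3 states:
  p0 = rec X. c.c.(0 + X)\{c,d} :: ··c··> p1
  p1 = c.(0 + (rec X. c.c.(0 + X)\{c,d}))\{c,d} :: ··c··> p2
  p2 = (0 + (rec X. c.c.(0 + X)\{c,d}))\{c,d} :: deadlocked
Q's transition system — 3 states:
  q0 = rec X. c.d.(0 + X)\{c,d} :: ··c··> q1
  q1 = d.(0 + (rec X. c.d.(0 + X)\{c,d}))\{c,d} :: ··d··> q2
  q2 = (0 + (rec X. c.d.(0 + X)\{c,d}))\{c,d} :: deadlocked
Executing cc from P (initial set {p0}):
  step 1 (c): {p1}
  step 2 (c): {p2}
  P completes σ.
Executing cc from Q (initial set {q0}):
  step 1 (c): {q1}
  step 2 (c): ∅  — Q cannot continue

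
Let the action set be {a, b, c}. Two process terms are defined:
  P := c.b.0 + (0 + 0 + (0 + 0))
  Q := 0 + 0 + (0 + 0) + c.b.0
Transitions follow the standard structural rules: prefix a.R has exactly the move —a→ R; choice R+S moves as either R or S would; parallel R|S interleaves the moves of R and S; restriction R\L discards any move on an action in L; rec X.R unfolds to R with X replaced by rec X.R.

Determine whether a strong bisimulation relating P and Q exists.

LTS(P): 3 reachable states
  u0 = c.b.0 + (0 + 0 + (0 + 0)) → =c=> u1
  u1 = b.0 → =b=> u2
  u2 = 0 → ∅
LTS(Q): 3 reachable states
  v0 = 0 + 0 + (0 + 0) + c.b.0 → =c=> v1
  v1 = b.0 → =b=> v2
  v2 = 0 → ∅
Coarsest stable partition (strong bisimilarity classes):
  B0 = {u0, v0}
  B1 = {u1, v1}
  B2 = {u2, v2}
u0 ∈ B0, v0 ∈ B0 → same block

P ~ Q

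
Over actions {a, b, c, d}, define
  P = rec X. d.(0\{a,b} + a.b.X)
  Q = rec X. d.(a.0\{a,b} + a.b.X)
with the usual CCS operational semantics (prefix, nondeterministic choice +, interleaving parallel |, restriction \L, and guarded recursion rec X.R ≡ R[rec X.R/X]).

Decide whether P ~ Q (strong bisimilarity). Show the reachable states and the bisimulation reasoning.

P ≁ Q

LTS(P): 3 reachable states
  u0 = rec X. d.(0\{a,b} + a.b.X) :: -d-> u1
  u1 = 0\{a,b} + a.b.(rec X. d.(0\{a,b} + a.b.X)) :: -a-> u2
  u2 = b.(rec X. d.(0\{a,b} + a.b.X)) :: -b-> u0
LTS(Q): 4 reachable states
  v0 = rec X. d.(a.0\{a,b} + a.b.X) :: -d-> v1
  v1 = a.0\{a,b} + a.b.(rec X. d.(a.0\{a,b} + a.b.X)) :: -a-> v2, -a-> v3
  v2 = 0\{a,b} :: (no moves)
  v3 = b.(rec X. d.(a.0\{a,b} + a.b.X)) :: -b-> v0
Coarsest stable partition (strong bisimilarity classes):
  B0 = {u0}
  B1 = {u1}
  B2 = {u2}
  B3 = {v0}
  B4 = {v1}
  B5 = {v3}
  B6 = {v2}
u0 ∈ B0, v0 ∈ B3 → different blocks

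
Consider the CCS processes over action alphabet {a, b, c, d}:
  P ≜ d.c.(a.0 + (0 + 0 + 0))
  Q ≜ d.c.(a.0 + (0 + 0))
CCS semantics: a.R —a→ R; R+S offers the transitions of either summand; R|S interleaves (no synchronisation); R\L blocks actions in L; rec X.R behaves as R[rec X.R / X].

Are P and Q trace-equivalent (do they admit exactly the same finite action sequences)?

LTS(P): 4 reachable states
  u0 = d.c.(a.0 + (0 + 0 + 0)) ⊢ -d-> u1
  u1 = c.(a.0 + (0 + 0 + 0)) ⊢ -c-> u2
  u2 = a.0 + (0 + 0 + 0) ⊢ -a-> u3
  u3 = 0 ⊢ ∅
LTS(Q): 4 reachable states
  v0 = d.c.(a.0 + (0 + 0)) ⊢ -d-> v1
  v1 = c.(a.0 + (0 + 0)) ⊢ -c-> v2
  v2 = a.0 + (0 + 0) ⊢ -a-> v3
  v3 = 0 ⊢ ∅
Partition-refinement fixed point:
  B0 = {u0, v0}
  B1 = {u1, v1}
  B2 = {u2, v2}
  B3 = {u3, v3}
u0 ∈ B0, v0 ∈ B0 → same block
Bisimilar ⇒ trace-equivalent.

YES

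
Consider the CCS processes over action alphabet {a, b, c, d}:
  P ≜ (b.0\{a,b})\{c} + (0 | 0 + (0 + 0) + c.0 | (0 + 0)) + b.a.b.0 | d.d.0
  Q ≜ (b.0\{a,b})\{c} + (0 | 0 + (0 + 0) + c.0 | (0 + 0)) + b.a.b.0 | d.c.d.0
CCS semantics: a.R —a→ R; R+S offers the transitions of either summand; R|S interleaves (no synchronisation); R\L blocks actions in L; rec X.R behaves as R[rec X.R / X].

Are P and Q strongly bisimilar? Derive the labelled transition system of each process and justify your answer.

NO

LTS(P): 14 reachable states
  p0 = (b.0\{a,b})\{c} + (0 | 0 + (0 + 0) + c.0 | (0 + 0)) + b.a.b.0 | d.d.0 | -b-> p1, -b-> p2, -c-> p3, -d-> p4
  p1 = 0\{a,b}\{c} | ∅
  p2 = a.b.0 | d.d.0 | -a-> p5, -d-> p6
  p3 = 0 | (0 + 0) | ∅
  p4 = b.a.b.0 | d.0 | -b-> p6, -d-> p7
  p5 = b.0 | d.d.0 | -b-> p8, -d-> p9
  p6 = a.b.0 | d.0 | -a-> p9, -d-> p10
  p7 = b.a.b.0 | 0 | -b-> p10
  p8 = 0 | d.d.0 | -d-> p11
  p9 = b.0 | d.0 | -b-> p11, -d-> p12
  p10 = a.b.0 | 0 | -a-> p12
  p11 = 0 | d.0 | -d-> p13
  p12 = b.0 | 0 | -b-> p13
  p13 = 0 | 0 | ∅
LTS(Q): 18 reachable states
  q0 = (b.0\{a,b})\{c} + (0 | 0 + (0 + 0) + c.0 | (0 + 0)) + b.a.b.0 | d.c.d.0 | -b-> q1, -b-> q2, -c-> q3, -d-> q4
  q1 = 0\{a,b}\{c} | ∅
  q2 = a.b.0 | d.c.d.0 | -a-> q5, -d-> q6
  q3 = 0 | (0 + 0) | ∅
  q4 = b.a.b.0 | c.d.0 | -b-> q6, -c-> q7
  q5 = b.0 | d.c.d.0 | -b-> q8, -d-> q9
  q6 = a.b.0 | c.d.0 | -a-> q9, -c-> q10
  q7 = b.a.b.0 | d.0 | -b-> q10, -d-> q11
  q8 = 0 | d.c.d.0 | -d-> q12
  q9 = b.0 | c.d.0 | -b-> q12, -c-> q13
  q10 = a.b.0 | d.0 | -a-> q13, -d-> q14
  q11 = b.a.b.0 | 0 | -b-> q14
  q12 = 0 | c.d.0 | -c-> q15
  q13 = b.0 | d.0 | -b-> q15, -d-> q16
  q14 = a.b.0 | 0 | -a-> q16
  q15 = 0 | d.0 | -d-> q17
  q16 = b.0 | 0 | -b-> q17
  q17 = 0 | 0 | ∅
Coarsest stable partition (strong bisimilarity classes):
  B0 = {p0}
  B1 = {p4, q7}
  B2 = {p7, q11}
  B3 = {p10, q14}
  B4 = {p12, q16}
  B5 = {p1, p13, p3, q1, q17, q3}
  B6 = {p6, q10}
  B7 = {p9, q13}
  B8 = {p11, q15}
  B9 = {p2}
  B10 = {p5}
  B11 = {p8}
  B12 = {q0}
  B13 = {q4}
  B14 = {q6}
  B15 = {q9}
  B16 = {q12}
  B17 = {q2}
  B18 = {q5}
  B19 = {q8}
p0 ∈ B0, q0 ∈ B12 → different blocks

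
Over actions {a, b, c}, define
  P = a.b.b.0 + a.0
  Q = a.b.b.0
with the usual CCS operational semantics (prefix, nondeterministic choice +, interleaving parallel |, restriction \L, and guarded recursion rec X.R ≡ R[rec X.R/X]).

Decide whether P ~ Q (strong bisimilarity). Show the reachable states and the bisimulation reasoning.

not bisimilar

LTS(P): 4 reachable states
  p0 = a.b.b.0 + a.0 | --a--▸ p1, --a--▸ p2
  p1 = 0 | ·
  p2 = b.b.0 | --b--▸ p3
  p3 = b.0 | --b--▸ p1
LTS(Q): 4 reachable states
  q0 = a.b.b.0 | --a--▸ q1
  q1 = b.b.0 | --b--▸ q2
  q2 = b.0 | --b--▸ q3
  q3 = 0 | ·
Partition-refinement fixed point:
  B0 = {p0}
  B1 = {p1, q3}
  B2 = {p2, q1}
  B3 = {p3, q2}
  B4 = {q0}
p0 ∈ B0, q0 ∈ B4 → different blocks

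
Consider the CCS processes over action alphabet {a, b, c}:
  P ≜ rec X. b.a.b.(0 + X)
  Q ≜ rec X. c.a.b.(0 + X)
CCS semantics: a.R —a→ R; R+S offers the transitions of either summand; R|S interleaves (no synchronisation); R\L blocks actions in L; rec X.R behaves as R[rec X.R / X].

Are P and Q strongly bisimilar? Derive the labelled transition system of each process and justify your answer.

LTS(P): 4 reachable states
  m0 = rec X. b.a.b.(0 + X) has moves =b=> m1
  m1 = a.b.(0 + (rec X. b.a.b.(0 + X))) has moves =a=> m2
  m2 = b.(0 + (rec X. b.a.b.(0 + X))) has moves =b=> m3
  m3 = 0 + (rec X. b.a.b.(0 + X)) has moves =b=> m1
LTS(Q): 4 reachable states
  n0 = rec X. c.a.b.(0 + X) has moves =c=> n1
  n1 = a.b.(0 + (rec X. c.a.b.(0 + X))) has moves =a=> n2
  n2 = b.(0 + (rec X. c.a.b.(0 + X))) has moves =b=> n3
  n3 = 0 + (rec X. c.a.b.(0 + X)) has moves =c=> n1
Partition-refinement fixed point:
  B0 = {m0, m3}
  B1 = {m1}
  B2 = {m2}
  B3 = {n0, n3}
  B4 = {n1}
  B5 = {n2}
m0 ∈ B0, n0 ∈ B3 → different blocks

NO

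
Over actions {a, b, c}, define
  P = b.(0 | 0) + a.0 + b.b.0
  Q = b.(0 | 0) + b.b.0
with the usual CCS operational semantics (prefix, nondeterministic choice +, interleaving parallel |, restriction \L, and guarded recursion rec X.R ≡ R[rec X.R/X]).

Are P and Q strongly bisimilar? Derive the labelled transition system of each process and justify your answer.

LTS(P): 4 reachable states
  p0 = b.(0 | 0) + a.0 + b.b.0 ⊢ =a=> p1, =b=> p2, =b=> p3
  p1 = 0 ⊢ stopped
  p2 = 0 | 0 ⊢ stopped
  p3 = b.0 ⊢ =b=> p1
LTS(Q): 4 reachable states
  q0 = b.(0 | 0) + b.b.0 ⊢ =b=> q1, =b=> q2
  q1 = 0 | 0 ⊢ stopped
  q2 = b.0 ⊢ =b=> q3
  q3 = 0 ⊢ stopped
Coarsest stable partition (strong bisimilarity classes):
  B0 = {p0}
  B1 = {p1, p2, q1, q3}
  B2 = {p3, q2}
  B3 = {q0}
p0 ∈ B0, q0 ∈ B3 → different blocks

P ≁ Q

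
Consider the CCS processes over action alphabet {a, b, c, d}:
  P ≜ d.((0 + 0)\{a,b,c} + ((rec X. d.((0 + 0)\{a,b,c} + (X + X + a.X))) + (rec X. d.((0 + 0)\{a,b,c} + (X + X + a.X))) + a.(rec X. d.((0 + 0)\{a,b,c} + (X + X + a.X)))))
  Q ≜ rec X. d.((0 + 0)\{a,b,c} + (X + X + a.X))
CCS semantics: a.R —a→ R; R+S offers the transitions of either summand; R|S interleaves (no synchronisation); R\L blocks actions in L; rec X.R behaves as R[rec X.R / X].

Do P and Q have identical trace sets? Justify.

YES

Reachable graph of P (3 states):
  u0 = d.((0 + 0)\{a,b,c} + ((rec X. d.((0 + 0)\{a,b,c} + (X + X + a.X))) + (rec X. d.((0 + 0)\{a,b,c} + (X + X + a.X))) + a.(rec X. d.((0 + 0)\{a,b,c} + (X + X + a.X))))) has moves —d→ u1
  u1 = (0 + 0)\{a,b,c} + ((rec X. d.((0 + 0)\{a,b,c} + (X + X + a.X))) + (rec X. d.((0 + 0)\{a,b,c} + (X + X + a.X))) + a.(rec X. d.((0 + 0)\{a,b,c} + (X + X + a.X)))) has moves —a→ u2, —d→ u1
  u2 = rec X. d.((0 + 0)\{a,b,c} + (X + X + a.X)) has moves —d→ u1
Reachable graph of Q (2 states):
  v0 = rec X. d.((0 + 0)\{a,b,c} + (X + X + a.X)) has moves —d→ v1
  v1 = (0 + 0)\{a,b,c} + ((rec X. d.((0 + 0)\{a,b,c} + (X + X + a.X))) + (rec X. d.((0 + 0)\{a,b,c} + (X + X + a.X))) + a.(rec X. d.((0 + 0)\{a,b,c} + (X + X + a.X)))) has moves —a→ v0, —d→ v1
Partition-refinement fixed point:
  B0 = {u0, u2, v0}
  B1 = {u1, v1}
u0 ∈ B0, v0 ∈ B0 → same block
Bisimilar ⇒ trace-equivalent.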